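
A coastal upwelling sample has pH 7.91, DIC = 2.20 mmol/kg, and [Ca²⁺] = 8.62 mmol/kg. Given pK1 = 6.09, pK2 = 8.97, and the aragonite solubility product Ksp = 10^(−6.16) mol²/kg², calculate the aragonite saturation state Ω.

Ω = 2.17

α₂ = 1 / (1 + [H⁺]/K2 + [H⁺]²/(K1K2)) = 1 / (1 + 10^+1.06 + 10^-0.76)
   = 1 / (1 + 11.482 + 0.17378) = 1/12.655 = 0.07902
[CO3²⁻] = α₂ × DIC = 0.07902 × 2.20 = 0.1738 mmol/kg
Ksp = 10^(−6.16) = 6.918×10^-7
Ω = [Ca²⁺][CO3²⁻]/Ksp = (8.62×10^-3)(1.738×10^-4) / 6.918×10^-7 = 2.17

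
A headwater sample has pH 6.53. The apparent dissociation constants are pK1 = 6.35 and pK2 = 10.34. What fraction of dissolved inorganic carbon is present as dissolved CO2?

α₀ = 1 / (1 + K1/[H⁺] + K1K2/[H⁺]²) = 1 / (1 + 10^+0.18 + 10^-3.63)
   = 1 / (1 + 1.5136 + 0.00023442) = 1/2.5138 = 0.3978

α₀ = 0.398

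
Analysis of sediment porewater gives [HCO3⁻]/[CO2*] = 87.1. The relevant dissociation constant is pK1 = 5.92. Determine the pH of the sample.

pH = 7.86

From K1 = [H⁺][HCO3⁻]/[CO2*]:  pH = pK1 + log₁₀([HCO3⁻]/[CO2*])
log₁₀(87.1) = +1.940
pH = 5.92 + (+1.940) = 7.86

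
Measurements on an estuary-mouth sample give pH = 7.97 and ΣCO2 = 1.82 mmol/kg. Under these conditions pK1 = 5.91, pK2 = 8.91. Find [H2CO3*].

[CO2*] = 14.1 μmol/kg

α₀ = 1 / (1 + K1/[H⁺] + K1K2/[H⁺]²) = 1 / (1 + 10^+2.06 + 10^+1.12)
   = 1 / (1 + 114.82 + 13.183) = 1/129.00 = 0.007752
[CO2*] = α₀ × DIC = 0.007752 × 1.82 = 0.0141 mmol/kg = 14.1 μmol/kg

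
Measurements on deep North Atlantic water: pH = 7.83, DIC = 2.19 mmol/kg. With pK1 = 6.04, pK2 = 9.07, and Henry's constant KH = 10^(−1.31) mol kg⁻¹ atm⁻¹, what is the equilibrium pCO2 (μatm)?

pCO2 = 675 μatm

α₀ = 1 / (1 + K1/[H⁺] + K1K2/[H⁺]²) = 1 / (1 + 10^+1.79 + 10^+0.55)
   = 1 / (1 + 61.660 + 3.5481) = 1/66.208 = 0.01510
[CO2*] = α₀ × DIC = 0.01510 × 2.19 = 0.03308 mmol/kg
pCO2 = [CO2*]/KH = 3.308×10^-5 / 4.898×10^-2 = 675 μatm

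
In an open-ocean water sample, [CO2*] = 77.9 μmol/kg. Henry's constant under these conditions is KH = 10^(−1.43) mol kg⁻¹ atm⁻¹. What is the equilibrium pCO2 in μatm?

pCO2 = 2100 μatm

KH = 10^(−1.43) = 3.715×10^-2 mol kg⁻¹ atm⁻¹
pCO2 = [CO2*]/KH = 77.9×10^-6 / 3.715×10^-2 = 2.10×10^-3 atm = 2100 μatm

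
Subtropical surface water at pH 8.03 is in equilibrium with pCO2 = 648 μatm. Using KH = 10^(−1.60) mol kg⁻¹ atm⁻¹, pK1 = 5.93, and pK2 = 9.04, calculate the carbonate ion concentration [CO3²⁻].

[CO2*] = KH · pCO2 = 10^(−1.60) × 648×10^-6 = 1.628×10^-5 mol/kg
α₀ = 1/(1 + K1/[H⁺] + K1K2/[H⁺]²) = 1/(1 + 10^+2.10 + 10^+1.09) = 0.007184
DIC = [CO2*]/α₀ = 1.628×10^-5 / 0.007184 = 2.266 mmol/kg
[CO3²⁻] = α₂·DIC; α₂ = 0.08838, so [CO3²⁻] = 0.08838 × 2.266 = 0.200 mmol/kg

[CO3²⁻] = 0.200 mmol/kg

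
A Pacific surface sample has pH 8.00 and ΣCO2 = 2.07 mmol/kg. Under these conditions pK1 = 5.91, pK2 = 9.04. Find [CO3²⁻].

α₂ = 1 / (1 + [H⁺]/K2 + [H⁺]²/(K1K2)) = 1 / (1 + 10^+1.04 + 10^-1.05)
   = 1 / (1 + 10.965 + 0.089125) = 1/12.054 = 0.08296
[CO3²⁻] = α₂ × DIC = 0.08296 × 2.07 = 0.172 mmol/kg

[CO3²⁻] = 0.172 mmol/kg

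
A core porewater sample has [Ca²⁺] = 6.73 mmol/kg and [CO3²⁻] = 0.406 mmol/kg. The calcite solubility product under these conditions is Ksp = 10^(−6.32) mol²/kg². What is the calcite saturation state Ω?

Ksp = 10^(−6.32) = 4.786×10^-7
Ω = [Ca²⁺][CO3²⁻]/Ksp = (6.73×10^-3)(0.406×10^-3) / 4.786×10^-7 = 5.71

Ω = 5.71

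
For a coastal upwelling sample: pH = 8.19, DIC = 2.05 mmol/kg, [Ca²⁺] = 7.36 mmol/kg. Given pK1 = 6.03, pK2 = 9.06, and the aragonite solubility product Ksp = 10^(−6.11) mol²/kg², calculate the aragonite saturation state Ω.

α₂ = 1 / (1 + [H⁺]/K2 + [H⁺]²/(K1K2)) = 1 / (1 + 10^+0.87 + 10^-1.29)
   = 1 / (1 + 7.4131 + 0.051286) = 1/8.4644 = 0.1181
[CO3²⁻] = α₂ × DIC = 0.1181 × 2.05 = 0.2422 mmol/kg
Ksp = 10^(−6.11) = 7.762×10^-7
Ω = [Ca²⁺][CO3²⁻]/Ksp = (7.36×10^-3)(2.422×10^-4) / 7.762×10^-7 = 2.30

Ω = 2.30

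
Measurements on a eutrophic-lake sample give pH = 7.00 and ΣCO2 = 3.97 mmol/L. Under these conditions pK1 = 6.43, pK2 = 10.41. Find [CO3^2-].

[CO3²⁻] = 1.22 μmol/L

α₂ = 1 / (1 + [H⁺]/K2 + [H⁺]²/(K1K2)) = 1 / (1 + 10^+3.41 + 10^+2.84)
   = 1 / (1 + 2570.4 + 691.83) = 1/3263.2 = 0.0003064
[CO3²⁻] = α₂ × DIC = 0.0003064 × 3.97 = 0.00122 mmol/L = 1.22 μmol/L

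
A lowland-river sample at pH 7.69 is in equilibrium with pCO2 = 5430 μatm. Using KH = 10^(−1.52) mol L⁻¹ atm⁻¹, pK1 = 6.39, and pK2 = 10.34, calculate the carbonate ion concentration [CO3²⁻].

[CO2*] = KH · pCO2 = 10^(−1.52) × 5430×10^-6 = 1.640×10^-4 mol/L
α₀ = 1/(1 + K1/[H⁺] + K1K2/[H⁺]²) = 1/(1 + 10^+1.30 + 10^-1.35) = 0.04763
DIC = [CO2*]/α₀ = 1.640×10^-4 / 0.04763 = 3.443 mmol/L
[CO3²⁻] = α₂·DIC; α₂ = 0.002127, so [CO3²⁻] = 0.002127 × 3.443 = 0.00732 mmol/L = 7.32 μmol/L

[CO3²⁻] = 7.32 μmol/L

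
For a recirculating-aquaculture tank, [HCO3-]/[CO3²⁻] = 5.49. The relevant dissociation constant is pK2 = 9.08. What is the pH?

From K2 = [H⁺][CO3²⁻]/[HCO3-]:  pH = pK2 − log₁₀([HCO3-]/[CO3²⁻])
log₁₀(5.49) = +0.740
pH = 9.08 − (+0.740) = 8.34

pH = 8.34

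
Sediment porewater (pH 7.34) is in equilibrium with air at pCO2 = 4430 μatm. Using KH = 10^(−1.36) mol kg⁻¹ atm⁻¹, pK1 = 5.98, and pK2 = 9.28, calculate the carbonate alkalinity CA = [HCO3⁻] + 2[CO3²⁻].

CA = 4.53 mmol/kg

[CO2*] = KH · pCO2 = 10^(−1.36) × 4430×10^-6 = 1.934×10^-4 mol/kg
α₀ = 1/(1 + K1/[H⁺] + K1K2/[H⁺]²) = 1/(1 + 10^+1.36 + 10^-0.58) = 0.04137
DIC = [CO2*]/α₀ = 1.934×10^-4 / 0.04137 = 4.674 mmol/kg
CA = (α₁ + 2α₂)·DIC = (0.9477 + 2×0.01088) × 4.674 = 4.53 mmol/kg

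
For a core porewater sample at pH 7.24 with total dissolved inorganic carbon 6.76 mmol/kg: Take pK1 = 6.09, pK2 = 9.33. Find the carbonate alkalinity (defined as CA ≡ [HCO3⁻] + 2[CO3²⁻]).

CA = [HCO3⁻] + 2[CO3²⁻] = (α₁ + 2α₂)·DIC
At pH 7.24: [H⁺]/K1 = 10^-1.15 = 0.070795, K2/[H⁺] = 10^-2.09 = 0.0081283
α₁ = 1/(1 + 0.070795 + 0.0081283) = 1/1.0789 = 0.9269; α₂ = α₁·K2/[H⁺] = 0.007534
α₁ + 2α₂ = 0.9419
CA = 0.9419 × 6.76 = 6.37 mmol/kg

CA = 6.37 mmol/kg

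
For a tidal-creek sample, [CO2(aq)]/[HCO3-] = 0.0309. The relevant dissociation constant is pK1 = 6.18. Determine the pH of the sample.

pH = 7.69

From K1 = [H⁺][HCO3-]/[CO2(aq)]:  pH = pK1 − log₁₀([CO2(aq)]/[HCO3-])
log₁₀(0.0309) = -1.510
pH = 6.18 − (-1.510) = 7.69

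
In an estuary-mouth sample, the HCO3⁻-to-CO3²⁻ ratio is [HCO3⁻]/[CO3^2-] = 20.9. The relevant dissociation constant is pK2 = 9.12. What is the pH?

pH = 7.80

From K2 = [H⁺][CO3^2-]/[HCO3⁻]:  pH = pK2 − log₁₀([HCO3⁻]/[CO3^2-])
log₁₀(20.9) = +1.320
pH = 9.12 − (+1.320) = 7.80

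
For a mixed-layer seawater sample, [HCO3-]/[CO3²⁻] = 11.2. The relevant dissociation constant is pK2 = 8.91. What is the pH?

pH = 7.86

From K2 = [H⁺][CO3²⁻]/[HCO3-]:  pH = pK2 − log₁₀([HCO3-]/[CO3²⁻])
log₁₀(11.2) = +1.049
pH = 8.91 − (+1.049) = 7.86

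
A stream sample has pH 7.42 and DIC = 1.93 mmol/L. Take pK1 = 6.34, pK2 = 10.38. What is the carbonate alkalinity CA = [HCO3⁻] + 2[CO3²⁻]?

CA = 1.78 mmol/L

CA = [HCO3⁻] + 2[CO3²⁻] = (α₁ + 2α₂)·DIC
At pH 7.42: [H⁺]/K1 = 10^-1.08 = 0.083176, K2/[H⁺] = 10^-2.96 = 0.0010965
α₁ = 1/(1 + 0.083176 + 0.0010965) = 1/1.0843 = 0.9223; α₂ = α₁·K2/[H⁺] = 0.001011
α₁ + 2α₂ = 0.9243
CA = 0.9243 × 1.93 = 1.78 mmol/L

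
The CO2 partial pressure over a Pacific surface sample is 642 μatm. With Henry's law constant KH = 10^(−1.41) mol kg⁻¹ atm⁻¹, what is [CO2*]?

KH = 10^(−1.41) = 3.890×10^-2 mol kg⁻¹ atm⁻¹
[CO2*] = KH · pCO2 = 3.890×10^-2 × 642×10^-6 atm = 2.50×10^-5 mol/kg

[CO2*] = 25.0 μmol/kg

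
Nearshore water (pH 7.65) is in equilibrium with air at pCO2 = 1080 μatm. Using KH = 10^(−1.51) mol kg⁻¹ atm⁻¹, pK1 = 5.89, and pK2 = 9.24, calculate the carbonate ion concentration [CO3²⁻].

[CO3²⁻] = 0.0494 mmol/kg

[CO2*] = KH · pCO2 = 10^(−1.51) × 1080×10^-6 = 3.338×10^-5 mol/kg
α₀ = 1/(1 + K1/[H⁺] + K1K2/[H⁺]²) = 1/(1 + 10^+1.76 + 10^+0.17) = 0.01666
DIC = [CO2*]/α₀ = 3.338×10^-5 / 0.01666 = 2.003 mmol/kg
[CO3²⁻] = α₂·DIC; α₂ = 0.02464, so [CO3²⁻] = 0.02464 × 2.003 = 0.0494 mmol/kg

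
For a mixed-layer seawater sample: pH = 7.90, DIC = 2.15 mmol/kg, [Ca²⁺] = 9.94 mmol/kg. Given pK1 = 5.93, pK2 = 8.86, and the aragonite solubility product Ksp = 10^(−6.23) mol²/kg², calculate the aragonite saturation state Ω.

α₂ = 1 / (1 + [H⁺]/K2 + [H⁺]²/(K1K2)) = 1 / (1 + 10^+0.96 + 10^-1.01)
   = 1 / (1 + 9.1201 + 0.097724) = 1/10.218 = 0.09787
[CO3²⁻] = α₂ × DIC = 0.09787 × 2.15 = 0.2104 mmol/kg
Ksp = 10^(−6.23) = 5.888×10^-7
Ω = [Ca²⁺][CO3²⁻]/Ksp = (9.94×10^-3)(2.104×10^-4) / 5.888×10^-7 = 3.55

Ω = 3.55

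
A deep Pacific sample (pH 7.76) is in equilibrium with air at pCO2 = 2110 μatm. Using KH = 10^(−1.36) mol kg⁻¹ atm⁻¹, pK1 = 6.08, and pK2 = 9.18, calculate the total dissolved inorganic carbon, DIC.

[CO2*] = KH · pCO2 = 10^(−1.36) × 2110×10^-6 = 9.210×10^-5 mol/kg
α₀ = 1/(1 + K1/[H⁺] + K1K2/[H⁺]²) = 1/(1 + 10^+1.68 + 10^+0.26) = 0.01973
DIC = [CO2*]/α₀ = 9.210×10^-5 / 0.01973 = 4.67 mmol/kg

DIC = 4.67 mmol/kg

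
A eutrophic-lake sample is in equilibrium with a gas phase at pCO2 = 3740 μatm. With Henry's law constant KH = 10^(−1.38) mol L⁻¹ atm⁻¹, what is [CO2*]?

KH = 10^(−1.38) = 4.169×10^-2 mol L⁻¹ atm⁻¹
[CO2*] = KH · pCO2 = 4.169×10^-2 × 3740×10^-6 atm = 1.56×10^-4 mol/L

[CO2*] = 156 μmol/L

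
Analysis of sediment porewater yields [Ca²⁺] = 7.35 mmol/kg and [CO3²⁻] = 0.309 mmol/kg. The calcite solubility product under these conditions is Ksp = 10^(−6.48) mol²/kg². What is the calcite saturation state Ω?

Ω = 6.86

Ksp = 10^(−6.48) = 3.311×10^-7
Ω = [Ca²⁺][CO3²⁻]/Ksp = (7.35×10^-3)(0.309×10^-3) / 3.311×10^-7 = 6.86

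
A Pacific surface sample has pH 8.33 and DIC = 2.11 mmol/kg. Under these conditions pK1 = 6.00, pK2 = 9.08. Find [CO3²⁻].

[CO3²⁻] = 0.317 mmol/kg

α₂ = 1 / (1 + [H⁺]/K2 + [H⁺]²/(K1K2)) = 1 / (1 + 10^+0.75 + 10^-1.58)
   = 1 / (1 + 5.6234 + 0.026303) = 1/6.6497 = 0.1504
[CO3²⁻] = α₂ × DIC = 0.1504 × 2.11 = 0.317 mmol/kg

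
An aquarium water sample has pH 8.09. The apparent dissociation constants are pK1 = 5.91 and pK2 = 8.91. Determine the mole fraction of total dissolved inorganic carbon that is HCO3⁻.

α₁ = 0.864

α₁ = 1 / (1 + [H⁺]/K1 + K2/[H⁺]) = 1 / (1 + 10^-2.18 + 10^-0.82)
   = 1 / (1 + 0.0066069 + 0.15136) = 1/1.1580 = 0.8636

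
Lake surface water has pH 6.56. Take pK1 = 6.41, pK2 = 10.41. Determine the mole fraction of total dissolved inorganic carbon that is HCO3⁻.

α₁ = 1 / (1 + [H⁺]/K1 + K2/[H⁺]) = 1 / (1 + 10^-0.15 + 10^-3.85)
   = 1 / (1 + 0.70795 + 0.00014125) = 1/1.7081 = 0.5855

α₁ = 0.585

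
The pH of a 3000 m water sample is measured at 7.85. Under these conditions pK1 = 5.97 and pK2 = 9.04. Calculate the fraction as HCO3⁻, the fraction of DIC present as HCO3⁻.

α₁ = 0.928

α₁ = 1 / (1 + [H⁺]/K1 + K2/[H⁺]) = 1 / (1 + 10^-1.88 + 10^-1.19)
   = 1 / (1 + 0.013183 + 0.064565) = 1/1.0777 = 0.9279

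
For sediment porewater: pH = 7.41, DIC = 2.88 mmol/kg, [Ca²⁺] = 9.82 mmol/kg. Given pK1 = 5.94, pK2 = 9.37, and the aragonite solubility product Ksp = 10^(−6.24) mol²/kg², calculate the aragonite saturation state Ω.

Ω = 0.516

α₂ = 1 / (1 + [H⁺]/K2 + [H⁺]²/(K1K2)) = 1 / (1 + 10^+1.96 + 10^+0.49)
   = 1 / (1 + 91.201 + 3.0903) = 1/95.291 = 0.01049
[CO3²⁻] = α₂ × DIC = 0.01049 × 2.88 = 0.03022 mmol/kg
Ksp = 10^(−6.24) = 5.754×10^-7
Ω = [Ca²⁺][CO3²⁻]/Ksp = (9.82×10^-3)(3.022×10^-5) / 5.754×10^-7 = 0.516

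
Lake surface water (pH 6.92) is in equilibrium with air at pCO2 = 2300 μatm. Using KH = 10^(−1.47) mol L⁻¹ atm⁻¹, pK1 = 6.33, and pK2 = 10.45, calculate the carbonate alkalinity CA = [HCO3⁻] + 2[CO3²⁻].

[CO2*] = KH · pCO2 = 10^(−1.47) × 2300×10^-6 = 7.793×10^-5 mol/L
α₀ = 1/(1 + K1/[H⁺] + K1K2/[H⁺]²) = 1/(1 + 10^+0.59 + 10^-2.94) = 0.2044
DIC = [CO2*]/α₀ = 7.793×10^-5 / 0.2044 = 0.3812 mmol/L
CA = (α₁ + 2α₂)·DIC = (0.7953 + 2×0.0002347) × 0.3812 = 0.303 mmol/L

CA = 0.303 mmol/L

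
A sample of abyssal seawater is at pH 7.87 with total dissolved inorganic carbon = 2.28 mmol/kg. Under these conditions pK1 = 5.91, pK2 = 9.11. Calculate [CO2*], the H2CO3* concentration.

[CO2*] = 0.0234 mmol/kg

α₀ = 1 / (1 + K1/[H⁺] + K1K2/[H⁺]²) = 1 / (1 + 10^+1.96 + 10^+0.72)
   = 1 / (1 + 91.201 + 5.2481) = 1/97.449 = 0.01026
[CO2*] = α₀ × DIC = 0.01026 × 2.28 = 0.0234 mmol/kg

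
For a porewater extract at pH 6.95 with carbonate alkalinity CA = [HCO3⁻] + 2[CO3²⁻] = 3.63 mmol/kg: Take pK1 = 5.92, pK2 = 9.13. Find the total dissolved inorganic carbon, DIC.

CA = [HCO3⁻] + 2[CO3²⁻] = (α₁ + 2α₂)·DIC
At pH 6.95: [H⁺]/K1 = 10^-1.03 = 0.093325, K2/[H⁺] = 10^-2.18 = 0.0066069
α₁ = 1/(1 + 0.093325 + 0.0066069) = 1/1.0999 = 0.9091; α₂ = α₁·K2/[H⁺] = 0.006007
α₁ + 2α₂ = 0.9212
DIC = CA / (α₁ + 2α₂) = 3.63 / 0.9212 = 3.94 mmol/kg

DIC = 3.94 mmol/kg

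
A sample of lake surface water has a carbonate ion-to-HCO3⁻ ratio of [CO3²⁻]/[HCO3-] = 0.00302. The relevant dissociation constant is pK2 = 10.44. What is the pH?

From K2 = [H⁺][CO3²⁻]/[HCO3-]:  pH = pK2 + log₁₀([CO3²⁻]/[HCO3-])
log₁₀(0.00302) = -2.520
pH = 10.44 + (-2.520) = 7.92

pH = 7.92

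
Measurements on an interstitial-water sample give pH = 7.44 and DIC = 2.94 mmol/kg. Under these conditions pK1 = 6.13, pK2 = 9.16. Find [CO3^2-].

[CO3²⁻] = 0.0525 mmol/kg

α₂ = 1 / (1 + [H⁺]/K2 + [H⁺]²/(K1K2)) = 1 / (1 + 10^+1.72 + 10^+0.41)
   = 1 / (1 + 52.481 + 2.5704) = 1/56.051 = 0.01784
[CO3²⁻] = α₂ × DIC = 0.01784 × 2.94 = 0.0525 mmol/kg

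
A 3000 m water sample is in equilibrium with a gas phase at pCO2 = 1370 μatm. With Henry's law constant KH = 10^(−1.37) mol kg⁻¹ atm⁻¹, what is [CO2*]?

[CO2*] = 58.4 μmol/kg

KH = 10^(−1.37) = 4.266×10^-2 mol kg⁻¹ atm⁻¹
[CO2*] = KH · pCO2 = 4.266×10^-2 × 1370×10^-6 atm = 5.84×10^-5 mol/kg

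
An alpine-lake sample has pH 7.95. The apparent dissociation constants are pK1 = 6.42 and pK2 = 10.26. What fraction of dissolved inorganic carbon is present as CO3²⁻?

α₂ = 0.00473

α₂ = 1 / (1 + [H⁺]/K2 + [H⁺]²/(K1K2)) = 1 / (1 + 10^+2.31 + 10^+0.78)
   = 1 / (1 + 204.17 + 6.0256) = 1/211.20 = 0.004735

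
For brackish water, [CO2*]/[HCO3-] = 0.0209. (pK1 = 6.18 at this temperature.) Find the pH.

From K1 = [H⁺][HCO3-]/[CO2*]:  pH = pK1 − log₁₀([CO2*]/[HCO3-])
log₁₀(0.0209) = -1.680
pH = 6.18 − (-1.680) = 7.86

pH = 7.86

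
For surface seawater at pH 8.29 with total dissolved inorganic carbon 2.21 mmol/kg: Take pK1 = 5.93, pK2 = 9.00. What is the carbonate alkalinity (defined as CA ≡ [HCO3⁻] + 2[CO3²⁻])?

CA = [HCO3⁻] + 2[CO3²⁻] = (α₁ + 2α₂)·DIC
At pH 8.29: [H⁺]/K1 = 10^-2.36 = 0.0043652, K2/[H⁺] = 10^-0.71 = 0.19498
α₁ = 1/(1 + 0.0043652 + 0.19498) = 1/1.1993 = 0.8338; α₂ = α₁·K2/[H⁺] = 0.1626
α₁ + 2α₂ = 1.1589
CA = 1.1589 × 2.21 = 2.56 mmol/kg

CA = 2.56 mmol/kg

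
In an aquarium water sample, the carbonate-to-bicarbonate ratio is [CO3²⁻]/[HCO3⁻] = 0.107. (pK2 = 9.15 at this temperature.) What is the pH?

From K2 = [H⁺][CO3²⁻]/[HCO3⁻]:  pH = pK2 + log₁₀([CO3²⁻]/[HCO3⁻])
log₁₀(0.107) = -0.971
pH = 9.15 + (-0.971) = 8.18

pH = 8.18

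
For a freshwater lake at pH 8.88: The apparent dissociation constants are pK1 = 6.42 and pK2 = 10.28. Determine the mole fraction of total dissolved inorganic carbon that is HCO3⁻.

α₁ = 1 / (1 + [H⁺]/K1 + K2/[H⁺]) = 1 / (1 + 10^-2.46 + 10^-1.40)
   = 1 / (1 + 0.0034674 + 0.039811) = 1/1.0433 = 0.9585

α₁ = 0.959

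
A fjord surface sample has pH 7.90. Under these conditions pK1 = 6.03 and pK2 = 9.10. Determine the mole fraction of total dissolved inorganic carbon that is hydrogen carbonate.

α₁ = 1 / (1 + [H⁺]/K1 + K2/[H⁺]) = 1 / (1 + 10^-1.87 + 10^-1.20)
   = 1 / (1 + 0.013490 + 0.063096) = 1/1.0766 = 0.9289

α₁ = 0.929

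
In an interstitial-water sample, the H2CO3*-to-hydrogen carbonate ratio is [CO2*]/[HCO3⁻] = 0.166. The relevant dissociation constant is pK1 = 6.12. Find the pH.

pH = 6.90

From K1 = [H⁺][HCO3⁻]/[CO2*]:  pH = pK1 − log₁₀([CO2*]/[HCO3⁻])
log₁₀(0.166) = -0.780
pH = 6.12 − (-0.780) = 6.90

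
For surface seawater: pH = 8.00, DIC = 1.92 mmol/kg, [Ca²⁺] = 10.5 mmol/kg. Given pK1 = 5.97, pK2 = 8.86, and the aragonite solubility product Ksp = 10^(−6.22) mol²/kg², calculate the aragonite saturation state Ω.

Ω = 4.03

α₂ = 1 / (1 + [H⁺]/K2 + [H⁺]²/(K1K2)) = 1 / (1 + 10^+0.86 + 10^-1.17)
   = 1 / (1 + 7.2444 + 0.067608) = 1/8.3120 = 0.1203
[CO3²⁻] = α₂ × DIC = 0.1203 × 1.92 = 0.2310 mmol/kg
Ksp = 10^(−6.22) = 6.026×10^-7
Ω = [Ca²⁺][CO3²⁻]/Ksp = (10.5×10^-3)(2.310×10^-4) / 6.026×10^-7 = 4.03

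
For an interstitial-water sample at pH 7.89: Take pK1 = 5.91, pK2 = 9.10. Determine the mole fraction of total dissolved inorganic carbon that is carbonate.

α₂ = 1 / (1 + [H⁺]/K2 + [H⁺]²/(K1K2)) = 1 / (1 + 10^+1.21 + 10^-0.77)
   = 1 / (1 + 16.218 + 0.16982) = 1/17.388 = 0.05751

α₂ = 0.0575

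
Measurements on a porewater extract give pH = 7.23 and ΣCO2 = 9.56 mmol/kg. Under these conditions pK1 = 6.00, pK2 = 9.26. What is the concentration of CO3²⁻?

[CO3²⁻] = 0.0835 mmol/kg

α₂ = 1 / (1 + [H⁺]/K2 + [H⁺]²/(K1K2)) = 1 / (1 + 10^+2.03 + 10^+0.80)
   = 1 / (1 + 107.15 + 6.3096) = 1/114.46 = 0.008737
[CO3²⁻] = α₂ × DIC = 0.008737 × 9.56 = 0.0835 mmol/kg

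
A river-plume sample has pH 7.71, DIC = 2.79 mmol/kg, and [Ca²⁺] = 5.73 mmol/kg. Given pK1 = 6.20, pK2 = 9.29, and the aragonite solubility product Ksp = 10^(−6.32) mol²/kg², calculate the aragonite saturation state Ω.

Ω = 0.831

α₂ = 1 / (1 + [H⁺]/K2 + [H⁺]²/(K1K2)) = 1 / (1 + 10^+1.58 + 10^+0.07)
   = 1 / (1 + 38.019 + 1.1749) = 1/40.194 = 0.02488
[CO3²⁻] = α₂ × DIC = 0.02488 × 2.79 = 0.06941 mmol/kg
Ksp = 10^(−6.32) = 4.786×10^-7
Ω = [Ca²⁺][CO3²⁻]/Ksp = (5.73×10^-3)(6.941×10^-5) / 4.786×10^-7 = 0.831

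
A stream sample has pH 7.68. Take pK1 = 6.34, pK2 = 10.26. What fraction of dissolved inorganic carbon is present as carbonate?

α₂ = 1 / (1 + [H⁺]/K2 + [H⁺]²/(K1K2)) = 1 / (1 + 10^+2.58 + 10^+1.24)
   = 1 / (1 + 380.19 + 17.378) = 1/398.57 = 0.002509

α₂ = 0.00251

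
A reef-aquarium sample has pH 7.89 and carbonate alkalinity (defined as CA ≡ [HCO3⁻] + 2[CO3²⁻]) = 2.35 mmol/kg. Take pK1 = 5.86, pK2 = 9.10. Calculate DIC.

CA = [HCO3⁻] + 2[CO3²⁻] = (α₁ + 2α₂)·DIC
At pH 7.89: [H⁺]/K1 = 10^-2.03 = 0.0093325, K2/[H⁺] = 10^-1.21 = 0.061660
α₁ = 1/(1 + 0.0093325 + 0.061660) = 1/1.0710 = 0.9337; α₂ = α₁·K2/[H⁺] = 0.05757
α₁ + 2α₂ = 1.0489
DIC = CA / (α₁ + 2α₂) = 2.35 / 1.0489 = 2.24 mmol/kg

DIC = 2.24 mmol/kg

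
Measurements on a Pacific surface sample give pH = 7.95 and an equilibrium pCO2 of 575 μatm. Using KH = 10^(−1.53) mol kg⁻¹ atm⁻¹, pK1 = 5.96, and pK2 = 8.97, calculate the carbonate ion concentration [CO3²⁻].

[CO3²⁻] = 0.158 mmol/kg

[CO2*] = KH · pCO2 = 10^(−1.53) × 575×10^-6 = 1.697×10^-5 mol/kg
α₀ = 1/(1 + K1/[H⁺] + K1K2/[H⁺]²) = 1/(1 + 10^+1.99 + 10^+0.97) = 0.009254
DIC = [CO2*]/α₀ = 1.697×10^-5 / 0.009254 = 1.834 mmol/kg
[CO3²⁻] = α₂·DIC; α₂ = 0.08637, so [CO3²⁻] = 0.08637 × 1.834 = 0.158 mmol/kg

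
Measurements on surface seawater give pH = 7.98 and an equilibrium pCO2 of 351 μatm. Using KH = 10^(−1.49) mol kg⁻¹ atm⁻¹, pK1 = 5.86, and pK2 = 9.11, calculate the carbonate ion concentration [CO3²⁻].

[CO3²⁻] = 0.111 mmol/kg

[CO2*] = KH · pCO2 = 10^(−1.49) × 351×10^-6 = 1.136×10^-5 mol/kg
α₀ = 1/(1 + K1/[H⁺] + K1K2/[H⁺]²) = 1/(1 + 10^+2.12 + 10^+0.99) = 0.007013
DIC = [CO2*]/α₀ = 1.136×10^-5 / 0.007013 = 1.620 mmol/kg
[CO3²⁻] = α₂·DIC; α₂ = 0.06853, so [CO3²⁻] = 0.06853 × 1.620 = 0.111 mmol/kg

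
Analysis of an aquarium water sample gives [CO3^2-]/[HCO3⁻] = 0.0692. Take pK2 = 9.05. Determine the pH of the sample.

From K2 = [H⁺][CO3^2-]/[HCO3⁻]:  pH = pK2 + log₁₀([CO3^2-]/[HCO3⁻])
log₁₀(0.0692) = -1.160
pH = 9.05 + (-1.160) = 7.89

pH = 7.89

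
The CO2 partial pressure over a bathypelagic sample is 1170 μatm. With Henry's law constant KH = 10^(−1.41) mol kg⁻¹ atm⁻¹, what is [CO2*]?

KH = 10^(−1.41) = 3.890×10^-2 mol kg⁻¹ atm⁻¹
[CO2*] = KH · pCO2 = 3.890×10^-2 × 1170×10^-6 atm = 4.55×10^-5 mol/kg

[CO2*] = 45.5 μmol/kg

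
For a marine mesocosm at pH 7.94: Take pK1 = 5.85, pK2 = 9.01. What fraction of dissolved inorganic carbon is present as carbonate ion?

α₂ = 0.0779

α₂ = 1 / (1 + [H⁺]/K2 + [H⁺]²/(K1K2)) = 1 / (1 + 10^+1.07 + 10^-1.02)
   = 1 / (1 + 11.749 + 0.095499) = 1/12.844 = 0.07785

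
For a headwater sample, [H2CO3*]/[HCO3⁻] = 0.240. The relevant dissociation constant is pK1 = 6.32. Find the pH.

From K1 = [H⁺][HCO3⁻]/[H2CO3*]:  pH = pK1 − log₁₀([H2CO3*]/[HCO3⁻])
log₁₀(0.240) = -0.620
pH = 6.32 − (-0.620) = 6.94

pH = 6.94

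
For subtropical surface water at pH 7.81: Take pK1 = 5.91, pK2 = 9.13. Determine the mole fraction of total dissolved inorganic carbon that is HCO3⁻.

α₁ = 1 / (1 + [H⁺]/K1 + K2/[H⁺]) = 1 / (1 + 10^-1.90 + 10^-1.32)
   = 1 / (1 + 0.012589 + 0.047863) = 1/1.0605 = 0.9430

α₁ = 0.943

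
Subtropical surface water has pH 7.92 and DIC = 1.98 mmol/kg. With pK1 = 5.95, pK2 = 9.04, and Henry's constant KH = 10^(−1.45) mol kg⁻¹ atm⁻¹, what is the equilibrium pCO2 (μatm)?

α₀ = 1 / (1 + K1/[H⁺] + K1K2/[H⁺]²) = 1 / (1 + 10^+1.97 + 10^+0.85)
   = 1 / (1 + 93.325 + 7.0795) = 1/101.40 = 0.009861
[CO2*] = α₀ × DIC = 0.009861 × 1.98 = 0.01953 mmol/kg = 19.53 μmol/kg
pCO2 = [CO2*]/KH = 1.953×10^-5 / 3.548×10^-2 = 550 μatm

pCO2 = 550 μatm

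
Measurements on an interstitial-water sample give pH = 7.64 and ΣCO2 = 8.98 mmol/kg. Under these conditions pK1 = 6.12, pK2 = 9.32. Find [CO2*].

[CO2*] = 0.258 mmol/kg

α₀ = 1 / (1 + K1/[H⁺] + K1K2/[H⁺]²) = 1 / (1 + 10^+1.52 + 10^-0.16)
   = 1 / (1 + 33.113 + 0.69183) = 1/34.805 = 0.02873
[CO2*] = α₀ × DIC = 0.02873 × 8.98 = 0.258 mmol/kg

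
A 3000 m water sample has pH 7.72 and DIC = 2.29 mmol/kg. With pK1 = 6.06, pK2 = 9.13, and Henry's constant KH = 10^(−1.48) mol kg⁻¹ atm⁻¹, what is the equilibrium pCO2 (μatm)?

pCO2 = 1430 μatm

α₀ = 1 / (1 + K1/[H⁺] + K1K2/[H⁺]²) = 1 / (1 + 10^+1.66 + 10^+0.25)
   = 1 / (1 + 45.709 + 1.7783) = 1/48.487 = 0.02062
[CO2*] = α₀ × DIC = 0.02062 × 2.29 = 0.04723 mmol/kg
pCO2 = [CO2*]/KH = 4.723×10^-5 / 3.311×10^-2 = 1430 μatm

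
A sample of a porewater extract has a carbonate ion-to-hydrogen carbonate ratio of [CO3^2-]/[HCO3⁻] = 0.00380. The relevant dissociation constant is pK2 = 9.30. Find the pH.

pH = 6.88

From K2 = [H⁺][CO3^2-]/[HCO3⁻]:  pH = pK2 + log₁₀([CO3^2-]/[HCO3⁻])
log₁₀(0.00380) = -2.420
pH = 9.30 + (-2.420) = 6.88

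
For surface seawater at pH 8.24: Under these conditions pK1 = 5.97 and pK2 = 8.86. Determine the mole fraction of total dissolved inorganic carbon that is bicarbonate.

α₁ = 0.803

α₁ = 1 / (1 + [H⁺]/K1 + K2/[H⁺]) = 1 / (1 + 10^-2.27 + 10^-0.62)
   = 1 / (1 + 0.0053703 + 0.23988) = 1/1.2453 = 0.8030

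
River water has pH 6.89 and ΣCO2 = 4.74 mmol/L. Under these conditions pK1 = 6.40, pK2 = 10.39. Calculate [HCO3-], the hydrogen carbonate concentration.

[HCO3⁻] = 3.58 mmol/L

α₁ = 1 / (1 + [H⁺]/K1 + K2/[H⁺]) = 1 / (1 + 10^-0.49 + 10^-3.50)
   = 1 / (1 + 0.32359 + 0.00031623) = 1/1.3239 = 0.7553
[HCO3⁻] = α₁ × DIC = 0.7553 × 4.74 = 3.58 mmol/L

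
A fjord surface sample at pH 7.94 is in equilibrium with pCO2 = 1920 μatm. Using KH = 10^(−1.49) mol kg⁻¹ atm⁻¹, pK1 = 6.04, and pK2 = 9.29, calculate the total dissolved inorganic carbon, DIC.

DIC = 5.22 mmol/kg

[CO2*] = KH · pCO2 = 10^(−1.49) × 1920×10^-6 = 6.213×10^-5 mol/kg
α₀ = 1/(1 + K1/[H⁺] + K1K2/[H⁺]²) = 1/(1 + 10^+1.90 + 10^+0.55) = 0.01191
DIC = [CO2*]/α₀ = 6.213×10^-5 / 0.01191 = 5.22 mmol/kg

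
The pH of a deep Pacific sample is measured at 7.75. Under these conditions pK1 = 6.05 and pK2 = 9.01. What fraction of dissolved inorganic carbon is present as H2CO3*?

α₀ = 1 / (1 + K1/[H⁺] + K1K2/[H⁺]²) = 1 / (1 + 10^+1.70 + 10^+0.44)
   = 1 / (1 + 50.119 + 2.7542) = 1/53.873 = 0.01856

α₀ = 0.0186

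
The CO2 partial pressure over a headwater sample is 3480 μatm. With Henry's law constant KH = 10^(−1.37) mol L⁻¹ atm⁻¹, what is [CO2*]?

KH = 10^(−1.37) = 4.266×10^-2 mol L⁻¹ atm⁻¹
[CO2*] = KH · pCO2 = 4.266×10^-2 × 3480×10^-6 atm = 1.48×10^-4 mol/L

[CO2*] = 148 μmol/L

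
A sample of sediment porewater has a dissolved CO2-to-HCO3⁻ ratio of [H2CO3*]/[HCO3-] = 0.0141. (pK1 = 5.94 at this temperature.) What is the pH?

pH = 7.79

From K1 = [H⁺][HCO3-]/[H2CO3*]:  pH = pK1 − log₁₀([H2CO3*]/[HCO3-])
log₁₀(0.0141) = -1.851
pH = 5.94 − (-1.851) = 7.79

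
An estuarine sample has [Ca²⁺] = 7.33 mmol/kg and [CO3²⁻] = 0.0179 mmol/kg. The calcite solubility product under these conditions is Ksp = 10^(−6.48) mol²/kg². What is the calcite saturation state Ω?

Ksp = 10^(−6.48) = 3.311×10^-7
Ω = [Ca²⁺][CO3²⁻]/Ksp = (7.33×10^-3)(0.0179×10^-3) / 3.311×10^-7 = 0.396

Ω = 0.396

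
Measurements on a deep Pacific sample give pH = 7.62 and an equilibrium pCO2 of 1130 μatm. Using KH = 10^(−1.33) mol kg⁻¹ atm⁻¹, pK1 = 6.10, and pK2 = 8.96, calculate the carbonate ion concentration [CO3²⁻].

[CO2*] = KH · pCO2 = 10^(−1.33) × 1130×10^-6 = 5.285×10^-5 mol/kg
α₀ = 1/(1 + K1/[H⁺] + K1K2/[H⁺]²) = 1/(1 + 10^+1.52 + 10^+0.18) = 0.02807
DIC = [CO2*]/α₀ = 5.285×10^-5 / 0.02807 = 1.883 mmol/kg
[CO3²⁻] = α₂·DIC; α₂ = 0.04248, so [CO3²⁻] = 0.04248 × 1.883 = 0.0800 mmol/kg

[CO3²⁻] = 0.0800 mmol/kg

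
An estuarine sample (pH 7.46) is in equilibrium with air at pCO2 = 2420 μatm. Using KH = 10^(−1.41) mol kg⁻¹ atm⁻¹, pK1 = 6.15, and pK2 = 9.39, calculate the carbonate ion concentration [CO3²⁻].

[CO2*] = KH · pCO2 = 10^(−1.41) × 2420×10^-6 = 9.415×10^-5 mol/kg
α₀ = 1/(1 + K1/[H⁺] + K1K2/[H⁺]²) = 1/(1 + 10^+1.31 + 10^-0.62) = 0.04617
DIC = [CO2*]/α₀ = 9.415×10^-5 / 0.04617 = 2.039 mmol/kg
[CO3²⁻] = α₂·DIC; α₂ = 0.01108, so [CO3²⁻] = 0.01108 × 2.039 = 0.0226 mmol/kg

[CO3²⁻] = 0.0226 mmol/kg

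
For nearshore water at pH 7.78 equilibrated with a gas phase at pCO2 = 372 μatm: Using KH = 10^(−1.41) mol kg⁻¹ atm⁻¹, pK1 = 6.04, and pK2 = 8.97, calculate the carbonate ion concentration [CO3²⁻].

[CO2*] = KH · pCO2 = 10^(−1.41) × 372×10^-6 = 1.447×10^-5 mol/kg
α₀ = 1/(1 + K1/[H⁺] + K1K2/[H⁺]²) = 1/(1 + 10^+1.74 + 10^+0.55) = 0.01681
DIC = [CO2*]/α₀ = 1.447×10^-5 / 0.01681 = 0.8611 mmol/kg
[CO3²⁻] = α₂·DIC; α₂ = 0.05963, so [CO3²⁻] = 0.05963 × 0.8611 = 0.0514 mmol/kg

[CO3²⁻] = 0.0514 mmol/kg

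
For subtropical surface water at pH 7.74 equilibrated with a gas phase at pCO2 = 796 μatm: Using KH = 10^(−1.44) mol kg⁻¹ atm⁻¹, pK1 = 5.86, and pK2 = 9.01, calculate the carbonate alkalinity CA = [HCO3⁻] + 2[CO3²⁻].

[CO2*] = KH · pCO2 = 10^(−1.44) × 796×10^-6 = 2.890×10^-5 mol/kg
α₀ = 1/(1 + K1/[H⁺] + K1K2/[H⁺]²) = 1/(1 + 10^+1.88 + 10^+0.61) = 0.01236
DIC = [CO2*]/α₀ = 2.890×10^-5 / 0.01236 = 2.339 mmol/kg
CA = (α₁ + 2α₂)·DIC = (0.9373 + 2×0.05034) × 2.339 = 2.43 mmol/kg

CA = 2.43 mmol/kg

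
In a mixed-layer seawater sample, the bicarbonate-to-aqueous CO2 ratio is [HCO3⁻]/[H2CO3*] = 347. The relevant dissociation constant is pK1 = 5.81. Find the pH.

From K1 = [H⁺][HCO3⁻]/[H2CO3*]:  pH = pK1 + log₁₀([HCO3⁻]/[H2CO3*])
log₁₀(347) = +2.540
pH = 5.81 + (+2.540) = 8.35

pH = 8.35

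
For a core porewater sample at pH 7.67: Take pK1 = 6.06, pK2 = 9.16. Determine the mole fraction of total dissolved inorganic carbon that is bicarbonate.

α₁ = 0.946

α₁ = 1 / (1 + [H⁺]/K1 + K2/[H⁺]) = 1 / (1 + 10^-1.61 + 10^-1.49)
   = 1 / (1 + 0.024547 + 0.032359) = 1/1.0569 = 0.9462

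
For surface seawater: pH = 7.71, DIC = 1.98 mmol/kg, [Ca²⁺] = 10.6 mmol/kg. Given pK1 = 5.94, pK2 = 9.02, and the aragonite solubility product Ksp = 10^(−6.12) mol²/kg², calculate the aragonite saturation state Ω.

Ω = 1.27

α₂ = 1 / (1 + [H⁺]/K2 + [H⁺]²/(K1K2)) = 1 / (1 + 10^+1.31 + 10^-0.46)
   = 1 / (1 + 20.417 + 0.34674) = 1/21.764 = 0.04595
[CO3²⁻] = α₂ × DIC = 0.04595 × 1.98 = 0.09098 mmol/kg
Ksp = 10^(−6.12) = 7.586×10^-7
Ω = [Ca²⁺][CO3²⁻]/Ksp = (10.6×10^-3)(9.098×10^-5) / 7.586×10^-7 = 1.27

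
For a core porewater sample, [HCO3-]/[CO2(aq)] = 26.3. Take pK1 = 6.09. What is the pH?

pH = 7.51

From K1 = [H⁺][HCO3-]/[CO2(aq)]:  pH = pK1 + log₁₀([HCO3-]/[CO2(aq)])
log₁₀(26.3) = +1.420
pH = 6.09 + (+1.420) = 7.51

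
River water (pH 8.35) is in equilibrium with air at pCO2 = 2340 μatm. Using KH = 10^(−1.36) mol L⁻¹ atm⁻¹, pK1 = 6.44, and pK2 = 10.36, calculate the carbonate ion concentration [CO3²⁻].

[CO3²⁻] = 0.0811 mmol/L

[CO2*] = KH · pCO2 = 10^(−1.36) × 2340×10^-6 = 1.021×10^-4 mol/L
α₀ = 1/(1 + K1/[H⁺] + K1K2/[H⁺]²) = 1/(1 + 10^+1.91 + 10^-0.10) = 0.01204
DIC = [CO2*]/α₀ = 1.021×10^-4 / 0.01204 = 8.486 mmol/L
[CO3²⁻] = α₂·DIC; α₂ = 0.009561, so [CO3²⁻] = 0.009561 × 8.486 = 0.0811 mmol/L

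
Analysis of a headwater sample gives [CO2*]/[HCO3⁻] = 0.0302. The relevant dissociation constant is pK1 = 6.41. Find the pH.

pH = 7.93

From K1 = [H⁺][HCO3⁻]/[CO2*]:  pH = pK1 − log₁₀([CO2*]/[HCO3⁻])
log₁₀(0.0302) = -1.520
pH = 6.41 − (-1.520) = 7.93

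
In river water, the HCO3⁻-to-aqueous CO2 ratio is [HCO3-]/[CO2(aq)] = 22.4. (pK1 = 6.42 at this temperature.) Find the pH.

From K1 = [H⁺][HCO3-]/[CO2(aq)]:  pH = pK1 + log₁₀([HCO3-]/[CO2(aq)])
log₁₀(22.4) = +1.350
pH = 6.42 + (+1.350) = 7.77

pH = 7.77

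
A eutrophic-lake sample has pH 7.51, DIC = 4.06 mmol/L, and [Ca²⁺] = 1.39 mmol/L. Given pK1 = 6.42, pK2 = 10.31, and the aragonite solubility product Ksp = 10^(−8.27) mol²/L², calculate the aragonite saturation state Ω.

α₂ = 1 / (1 + [H⁺]/K2 + [H⁺]²/(K1K2)) = 1 / (1 + 10^+2.80 + 10^+1.71)
   = 1 / (1 + 630.96 + 51.286) = 1/683.24 = 0.001464
[CO3²⁻] = α₂ × DIC = 0.001464 × 4.06 = 0.005942 mmol/L = 5.942 μmol/L
Ksp = 10^(−8.27) = 5.370×10^-9
Ω = [Ca²⁺][CO3²⁻]/Ksp = (1.39×10^-3)(5.942×10^-6) / 5.370×10^-9 = 1.54

Ω = 1.54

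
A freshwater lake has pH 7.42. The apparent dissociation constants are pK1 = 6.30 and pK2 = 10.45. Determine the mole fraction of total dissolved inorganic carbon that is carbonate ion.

α₂ = 0.000867

α₂ = 1 / (1 + [H⁺]/K2 + [H⁺]²/(K1K2)) = 1 / (1 + 10^+3.03 + 10^+1.91)
   = 1 / (1 + 1071.5 + 81.283) = 1/1153.8 = 0.0008667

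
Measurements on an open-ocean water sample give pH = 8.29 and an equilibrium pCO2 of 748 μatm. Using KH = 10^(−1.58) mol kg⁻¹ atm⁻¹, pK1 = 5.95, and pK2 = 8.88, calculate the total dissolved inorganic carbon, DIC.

[CO2*] = KH · pCO2 = 10^(−1.58) × 748×10^-6 = 1.967×10^-5 mol/kg
α₀ = 1/(1 + K1/[H⁺] + K1K2/[H⁺]²) = 1/(1 + 10^+2.34 + 10^+1.75) = 0.003623
DIC = [CO2*]/α₀ = 1.967×10^-5 / 0.003623 = 5.43 mmol/kg

DIC = 5.43 mmol/kg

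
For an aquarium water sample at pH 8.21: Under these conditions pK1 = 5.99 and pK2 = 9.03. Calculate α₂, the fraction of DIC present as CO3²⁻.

α₂ = 1 / (1 + [H⁺]/K2 + [H⁺]²/(K1K2)) = 1 / (1 + 10^+0.82 + 10^-1.40)
   = 1 / (1 + 6.6069 + 0.039811) = 1/7.6467 = 0.1308

α₂ = 0.131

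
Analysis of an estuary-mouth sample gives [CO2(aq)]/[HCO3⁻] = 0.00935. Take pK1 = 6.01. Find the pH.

pH = 8.04

From K1 = [H⁺][HCO3⁻]/[CO2(aq)]:  pH = pK1 − log₁₀([CO2(aq)]/[HCO3⁻])
log₁₀(0.00935) = -2.029
pH = 6.01 − (-2.029) = 8.04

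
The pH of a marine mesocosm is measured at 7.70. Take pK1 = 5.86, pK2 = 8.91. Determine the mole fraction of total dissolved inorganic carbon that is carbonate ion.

α₂ = 1 / (1 + [H⁺]/K2 + [H⁺]²/(K1K2)) = 1 / (1 + 10^+1.21 + 10^-0.63)
   = 1 / (1 + 16.218 + 0.23442) = 1/17.453 = 0.05730

α₂ = 0.0573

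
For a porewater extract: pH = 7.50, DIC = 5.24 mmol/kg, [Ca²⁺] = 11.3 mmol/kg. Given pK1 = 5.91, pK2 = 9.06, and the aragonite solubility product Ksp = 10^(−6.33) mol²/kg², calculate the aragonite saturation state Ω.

α₂ = 1 / (1 + [H⁺]/K2 + [H⁺]²/(K1K2)) = 1 / (1 + 10^+1.56 + 10^-0.03)
   = 1 / (1 + 36.308 + 0.93325) = 1/38.241 = 0.02615
[CO3²⁻] = α₂ × DIC = 0.02615 × 5.24 = 0.1370 mmol/kg
Ksp = 10^(−6.33) = 4.677×10^-7
Ω = [Ca²⁺][CO3²⁻]/Ksp = (11.3×10^-3)(1.370×10^-4) / 4.677×10^-7 = 3.31

Ω = 3.31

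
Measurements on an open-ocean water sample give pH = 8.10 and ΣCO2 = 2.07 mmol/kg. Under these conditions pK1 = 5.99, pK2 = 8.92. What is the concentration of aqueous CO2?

α₀ = 1 / (1 + K1/[H⁺] + K1K2/[H⁺]²) = 1 / (1 + 10^+2.11 + 10^+1.29)
   = 1 / (1 + 128.82 + 19.498) = 1/149.32 = 0.006697
[CO2*] = α₀ × DIC = 0.006697 × 2.07 = 0.0139 mmol/kg = 13.9 μmol/kg

[CO2*] = 13.9 μmol/kg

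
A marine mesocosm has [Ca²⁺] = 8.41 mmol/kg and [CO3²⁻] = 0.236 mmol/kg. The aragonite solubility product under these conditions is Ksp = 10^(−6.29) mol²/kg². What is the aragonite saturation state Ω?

Ksp = 10^(−6.29) = 5.129×10^-7
Ω = [Ca²⁺][CO3²⁻]/Ksp = (8.41×10^-3)(0.236×10^-3) / 5.129×10^-7 = 3.87

Ω = 3.87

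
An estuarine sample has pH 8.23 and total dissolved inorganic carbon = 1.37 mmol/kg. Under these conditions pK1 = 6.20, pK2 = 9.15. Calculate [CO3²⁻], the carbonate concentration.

α₂ = 1 / (1 + [H⁺]/K2 + [H⁺]²/(K1K2)) = 1 / (1 + 10^+0.92 + 10^-1.11)
   = 1 / (1 + 8.3176 + 0.077625) = 1/9.3953 = 0.1064
[CO3²⁻] = α₂ × DIC = 0.1064 × 1.37 = 0.146 mmol/kg

[CO3²⁻] = 0.146 mmol/kg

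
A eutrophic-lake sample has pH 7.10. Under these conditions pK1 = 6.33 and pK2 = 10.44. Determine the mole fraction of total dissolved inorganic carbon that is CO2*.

α₀ = 0.145

α₀ = 1 / (1 + K1/[H⁺] + K1K2/[H⁺]²) = 1 / (1 + 10^+0.77 + 10^-2.57)
   = 1 / (1 + 5.8884 + 0.0026915) = 1/6.8911 = 0.1451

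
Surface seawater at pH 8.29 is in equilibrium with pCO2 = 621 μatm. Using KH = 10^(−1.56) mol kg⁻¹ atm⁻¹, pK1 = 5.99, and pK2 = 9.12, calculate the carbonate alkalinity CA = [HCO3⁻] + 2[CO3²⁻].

[CO2*] = KH · pCO2 = 10^(−1.56) × 621×10^-6 = 1.710×10^-5 mol/kg
α₀ = 1/(1 + K1/[H⁺] + K1K2/[H⁺]²) = 1/(1 + 10^+2.30 + 10^+1.47) = 0.004347
DIC = [CO2*]/α₀ = 1.710×10^-5 / 0.004347 = 3.935 mmol/kg
CA = (α₁ + 2α₂)·DIC = (0.8674 + 2×0.1283) × 3.935 = 4.42 mmol/kg

CA = 4.42 mmol/kg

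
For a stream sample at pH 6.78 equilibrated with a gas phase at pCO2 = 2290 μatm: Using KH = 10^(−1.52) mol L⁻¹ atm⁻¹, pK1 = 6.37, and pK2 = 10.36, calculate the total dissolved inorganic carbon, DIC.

DIC = 0.247 mmol/L

[CO2*] = KH · pCO2 = 10^(−1.52) × 2290×10^-6 = 6.916×10^-5 mol/L
α₀ = 1/(1 + K1/[H⁺] + K1K2/[H⁺]²) = 1/(1 + 10^+0.41 + 10^-3.17) = 0.2800
DIC = [CO2*]/α₀ = 6.916×10^-5 / 0.2800 = 0.247 mmol/L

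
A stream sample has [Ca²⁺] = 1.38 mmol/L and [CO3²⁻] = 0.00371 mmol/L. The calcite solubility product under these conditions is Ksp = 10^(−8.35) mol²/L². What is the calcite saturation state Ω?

Ksp = 10^(−8.35) = 4.467×10^-9
Ω = [Ca²⁺][CO3²⁻]/Ksp = (1.38×10^-3)(0.00371×10^-3) / 4.467×10^-9 = 1.15

Ω = 1.15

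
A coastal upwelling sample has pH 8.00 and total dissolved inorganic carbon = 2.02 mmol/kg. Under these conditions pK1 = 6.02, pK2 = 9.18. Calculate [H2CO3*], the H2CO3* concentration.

α₀ = 1 / (1 + K1/[H⁺] + K1K2/[H⁺]²) = 1 / (1 + 10^+1.98 + 10^+0.80)
   = 1 / (1 + 95.499 + 6.3096) = 1/102.81 = 0.009727
[CO2*] = α₀ × DIC = 0.009727 × 2.02 = 0.0196 mmol/kg = 19.6 μmol/kg

[CO2*] = 19.6 μmol/kg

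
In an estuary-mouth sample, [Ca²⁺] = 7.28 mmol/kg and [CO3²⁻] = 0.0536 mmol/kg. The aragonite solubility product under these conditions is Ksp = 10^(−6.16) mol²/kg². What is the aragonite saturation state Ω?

Ω = 0.564

Ksp = 10^(−6.16) = 6.918×10^-7
Ω = [Ca²⁺][CO3²⁻]/Ksp = (7.28×10^-3)(0.0536×10^-3) / 6.918×10^-7 = 0.564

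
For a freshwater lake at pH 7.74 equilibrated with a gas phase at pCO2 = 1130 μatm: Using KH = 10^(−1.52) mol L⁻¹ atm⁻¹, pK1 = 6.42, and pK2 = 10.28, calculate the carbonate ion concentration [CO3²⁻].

[CO3²⁻] = 2.06 μmol/L

[CO2*] = KH · pCO2 = 10^(−1.52) × 1130×10^-6 = 3.413×10^-5 mol/L
α₀ = 1/(1 + K1/[H⁺] + K1K2/[H⁺]²) = 1/(1 + 10^+1.32 + 10^-1.22) = 0.04555
DIC = [CO2*]/α₀ = 3.413×10^-5 / 0.04555 = 0.7492 mmol/L
[CO3²⁻] = α₂·DIC; α₂ = 0.002745, so [CO3²⁻] = 0.002745 × 0.7492 = 0.00206 mmol/L = 2.06 μmol/L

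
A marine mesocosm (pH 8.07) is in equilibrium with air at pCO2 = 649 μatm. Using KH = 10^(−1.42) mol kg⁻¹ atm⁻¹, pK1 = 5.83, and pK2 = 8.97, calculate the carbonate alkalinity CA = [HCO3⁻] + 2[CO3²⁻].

CA = 5.37 mmol/kg

[CO2*] = KH · pCO2 = 10^(−1.42) × 649×10^-6 = 2.467×10^-5 mol/kg
α₀ = 1/(1 + K1/[H⁺] + K1K2/[H⁺]²) = 1/(1 + 10^+2.24 + 10^+1.34) = 0.005085
DIC = [CO2*]/α₀ = 2.467×10^-5 / 0.005085 = 4.852 mmol/kg
CA = (α₁ + 2α₂)·DIC = (0.8837 + 2×0.1112) × 4.852 = 5.37 mmol/kg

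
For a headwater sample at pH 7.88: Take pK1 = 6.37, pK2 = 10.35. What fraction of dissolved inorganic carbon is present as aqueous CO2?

α₀ = 1 / (1 + K1/[H⁺] + K1K2/[H⁺]²) = 1 / (1 + 10^+1.51 + 10^-0.96)
   = 1 / (1 + 32.359 + 0.10965) = 1/33.469 = 0.02988

α₀ = 0.0299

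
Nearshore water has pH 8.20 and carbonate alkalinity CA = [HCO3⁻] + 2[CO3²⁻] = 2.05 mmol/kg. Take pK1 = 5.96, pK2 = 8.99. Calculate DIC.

DIC = 1.81 mmol/kg

CA = [HCO3⁻] + 2[CO3²⁻] = (α₁ + 2α₂)·DIC
At pH 8.20: [H⁺]/K1 = 10^-2.24 = 0.0057544, K2/[H⁺] = 10^-0.79 = 0.16218
α₁ = 1/(1 + 0.0057544 + 0.16218) = 1/1.1679 = 0.8562; α₂ = α₁·K2/[H⁺] = 0.1389
α₁ + 2α₂ = 1.1339
DIC = CA / (α₁ + 2α₂) = 2.05 / 1.1339 = 1.81 mmol/kg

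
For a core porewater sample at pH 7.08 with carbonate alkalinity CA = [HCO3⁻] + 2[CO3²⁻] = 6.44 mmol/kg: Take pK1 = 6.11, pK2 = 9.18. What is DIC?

DIC = 7.07 mmol/kg

CA = [HCO3⁻] + 2[CO3²⁻] = (α₁ + 2α₂)·DIC
At pH 7.08: [H⁺]/K1 = 10^-0.97 = 0.10715, K2/[H⁺] = 10^-2.10 = 0.0079433
α₁ = 1/(1 + 0.10715 + 0.0079433) = 1/1.1151 = 0.8968; α₂ = α₁·K2/[H⁺] = 0.007123
α₁ + 2α₂ = 0.9110
DIC = CA / (α₁ + 2α₂) = 6.44 / 0.9110 = 7.07 mmol/kg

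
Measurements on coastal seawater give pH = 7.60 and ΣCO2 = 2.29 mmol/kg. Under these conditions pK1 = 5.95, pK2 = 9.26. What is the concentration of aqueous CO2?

[CO2*] = 0.0491 mmol/kg

α₀ = 1 / (1 + K1/[H⁺] + K1K2/[H⁺]²) = 1 / (1 + 10^+1.65 + 10^-0.01)
   = 1 / (1 + 44.668 + 0.97724) = 1/46.646 = 0.02144
[CO2*] = α₀ × DIC = 0.02144 × 2.29 = 0.0491 mmol/kg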